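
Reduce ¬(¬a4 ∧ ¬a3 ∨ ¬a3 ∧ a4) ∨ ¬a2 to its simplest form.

a3 ∨ ¬a2

¬(¬a4 ∧ ¬a3 ∨ ¬a3 ∧ a4) ∨ ¬a2
= ¬¬a3 ∨ ¬a2
= a3 ∨ ¬a2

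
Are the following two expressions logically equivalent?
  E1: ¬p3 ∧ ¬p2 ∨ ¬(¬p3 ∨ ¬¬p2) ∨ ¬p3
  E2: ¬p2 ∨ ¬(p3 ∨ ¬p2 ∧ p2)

Yes

E1: ¬p3 ∧ ¬p2 ∨ ¬(¬p3 ∨ ¬¬p2) ∨ ¬p3
    = ¬p3 ∧ ¬p2 ∨ p3 ∧ ¬p2 ∨ ¬p3   — De Morgan
    = ¬p2 ∨ ¬p3   — distribution
E2: ¬p2 ∨ ¬(p3 ∨ ¬p2 ∧ p2)
    = ¬p2 ∨ ¬p3   — complement / identity
Both reduce to ¬p2 ∨ ¬p3, so they are equivalent.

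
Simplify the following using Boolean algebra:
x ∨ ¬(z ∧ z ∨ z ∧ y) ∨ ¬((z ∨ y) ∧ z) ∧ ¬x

x ∨ ¬z

x ∨ ¬(z ∧ z ∨ z ∧ y) ∨ ¬((z ∨ y) ∧ z) ∧ ¬x
= x ∨ ¬((z ∨ y) ∧ z) ∨ ¬((z ∨ y) ∧ z) ∧ ¬x
= x ∨ ¬((z ∨ y) ∧ z)
= x ∨ ¬z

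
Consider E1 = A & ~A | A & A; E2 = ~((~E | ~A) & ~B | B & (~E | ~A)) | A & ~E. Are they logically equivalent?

Yes

E1: A & ~A | A & A
    = A   — distribution
E2: ~((~E | ~A) & ~B | B & (~E | ~A)) | A & ~E
    = ~(~E | ~A) | A & ~E   — distribution
    = E & A | A & ~E   — De Morgan
    = A   — distribution
Both reduce to A, so they are equivalent.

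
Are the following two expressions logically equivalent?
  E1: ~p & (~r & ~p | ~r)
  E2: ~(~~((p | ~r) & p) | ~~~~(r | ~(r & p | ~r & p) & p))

Yes

E1: ~p & (~r & ~p | ~r)
    = ~p & ~r   (absorption)
E2: ~(~~((p | ~r) & p) | ~~~~(r | ~(r & p | ~r & p) & p))
    = ~(~~p | ~~~~(r | ~(r & p | ~r & p) & p))   (absorption)
    = ~(~~p | ~~~~(r | ~p & p))   (distribution)
    = ~p & ~~~(r | ~p & p)   (De Morgan)
    = ~p & ~~~r   (complement / identity)
    = ~p & ~r   (double negation)
Both reduce to ~p & ~r, so they are equivalent.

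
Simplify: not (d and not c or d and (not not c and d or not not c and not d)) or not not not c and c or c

not (d and not c or d and (not not c and d or not not c and not d)) or not not not c and c or c
= not (d and not c or d and not not c) or not not not c and c or c
= not (d and not c or d and not not c) or not c and c or c
= not (d and not c or d and c) or not c and c or c
= not d or not c and c or c
= not d or c

not d or c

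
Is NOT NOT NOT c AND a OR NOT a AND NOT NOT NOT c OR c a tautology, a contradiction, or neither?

NOT NOT NOT c AND a OR NOT a AND NOT NOT NOT c OR c
= NOT NOT NOT c OR c   [distribution]
= NOT c OR c   [double negation]
= TRUE   [complement]

tautology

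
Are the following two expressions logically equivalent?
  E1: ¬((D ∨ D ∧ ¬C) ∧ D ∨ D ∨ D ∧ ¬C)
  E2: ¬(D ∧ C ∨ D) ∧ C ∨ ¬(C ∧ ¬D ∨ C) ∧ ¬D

E1: ¬((D ∨ D ∧ ¬C) ∧ D ∨ D ∨ D ∧ ¬C)
    = ¬(D ∨ D ∧ ¬C)   — absorption
    = ¬D   — absorption
E2: ¬(D ∧ C ∨ D) ∧ C ∨ ¬(C ∧ ¬D ∨ C) ∧ ¬D
    = ¬(D ∧ C ∨ D) ∧ C ∨ ¬C ∧ ¬D   — absorption
    = ¬D ∧ C ∨ ¬C ∧ ¬D   — absorption
    = ¬D   — distribution
Both reduce to ¬D, so they are equivalent.

Yes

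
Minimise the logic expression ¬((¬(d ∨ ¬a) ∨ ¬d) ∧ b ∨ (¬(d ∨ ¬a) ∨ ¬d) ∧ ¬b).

¬((¬(d ∨ ¬a) ∨ ¬d) ∧ b ∨ (¬(d ∨ ¬a) ∨ ¬d) ∧ ¬b)
= ¬(¬(d ∨ ¬a) ∨ ¬d)   [distribution]
= (d ∨ ¬a) ∧ d   [De Morgan]
= d   [absorption]

d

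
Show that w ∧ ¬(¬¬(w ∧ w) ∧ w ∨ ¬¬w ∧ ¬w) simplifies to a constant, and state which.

False

w ∧ ¬(¬¬(w ∧ w) ∧ w ∨ ¬¬w ∧ ¬w)
= w ∧ ¬(¬¬w ∧ w ∨ ¬¬w ∧ ¬w)
= w ∧ ¬¬¬w
= w ∧ ¬w
= False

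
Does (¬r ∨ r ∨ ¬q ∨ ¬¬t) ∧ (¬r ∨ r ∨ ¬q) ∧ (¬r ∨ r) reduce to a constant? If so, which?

(¬r ∨ r ∨ ¬q ∨ ¬¬t) ∧ (¬r ∨ r ∨ ¬q) ∧ (¬r ∨ r)
= (¬r ∨ r ∨ ¬q ∨ t) ∧ (¬r ∨ r ∨ ¬q) ∧ (¬r ∨ r)
= (¬r ∨ r ∨ ¬q) ∧ (¬r ∨ r)
= ¬r ∨ r
= True

yes, True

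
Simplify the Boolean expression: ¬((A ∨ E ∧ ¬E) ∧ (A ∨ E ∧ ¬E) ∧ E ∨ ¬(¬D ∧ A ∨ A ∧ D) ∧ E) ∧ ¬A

¬((A ∨ E ∧ ¬E) ∧ (A ∨ E ∧ ¬E) ∧ E ∨ ¬(¬D ∧ A ∨ A ∧ D) ∧ E) ∧ ¬A
= ¬((A ∨ E ∧ ¬E) ∧ E ∨ ¬(¬D ∧ A ∨ A ∧ D) ∧ E) ∧ ¬A   (idempotence)
= ¬(A ∧ E ∨ ¬(¬D ∧ A ∨ A ∧ D) ∧ E) ∧ ¬A   (complement / identity)
= ¬(A ∧ E ∨ ¬A ∧ E) ∧ ¬A   (distribution)
= ¬E ∧ ¬A   (distribution)

¬E ∧ ¬A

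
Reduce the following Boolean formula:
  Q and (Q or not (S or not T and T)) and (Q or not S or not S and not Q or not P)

Q and (Q or not (S or not T and T)) and (Q or not S or not S and not Q or not P)
= Q and (Q or not S) and (Q or not S or not S and not Q or not P)   [complement / identity]
= Q and (Q or not S) and (Q or not S or not P)   [absorption]
= Q and (Q or not S)   [absorption]
= Q   [absorption]

Q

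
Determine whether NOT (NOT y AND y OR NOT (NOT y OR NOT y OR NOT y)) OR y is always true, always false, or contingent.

NOT (NOT y AND y OR NOT (NOT y OR NOT y OR NOT y)) OR y
= NOT (NOT y AND y OR NOT (NOT y OR NOT y)) OR y   (idempotence)
= NOT (NOT y AND y OR y AND y) OR y   (De Morgan)
= NOT y OR y   (distribution)
= TRUE   (complement)

always true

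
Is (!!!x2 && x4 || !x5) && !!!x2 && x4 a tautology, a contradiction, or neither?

neither

(!!!x2 && x4 || !x5) && !!!x2 && x4
= !!!x2 && x4   — absorption
= !x2 && x4   — double negation
This depends on x2, x4, so it is not a constant.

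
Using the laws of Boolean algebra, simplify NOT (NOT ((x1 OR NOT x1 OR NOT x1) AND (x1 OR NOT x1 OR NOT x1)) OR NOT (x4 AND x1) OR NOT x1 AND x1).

NOT (NOT ((x1 OR NOT x1 OR NOT x1) AND (x1 OR NOT x1 OR NOT x1)) OR NOT (x4 AND x1) OR NOT x1 AND x1)
= NOT (NOT ((x1 OR NOT x1 OR NOT x1) AND (x1 OR NOT x1 OR NOT x1)) OR NOT (x4 AND x1))   — complement / identity
= NOT (NOT (x1 OR NOT x1 OR NOT x1) OR NOT (x4 AND x1))   — idempotence
= NOT (NOT (x1 OR NOT x1) OR NOT (x4 AND x1))   — idempotence
= (x1 OR NOT x1) AND x4 AND x1   — De Morgan
= x4 AND x1   — complement / identity

x4 AND x1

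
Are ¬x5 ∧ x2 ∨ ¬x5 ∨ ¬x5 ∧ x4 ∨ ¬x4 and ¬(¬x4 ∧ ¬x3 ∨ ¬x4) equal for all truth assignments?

No

E1: ¬x5 ∧ x2 ∨ ¬x5 ∨ ¬x5 ∧ x4 ∨ ¬x4
    = ¬x5 ∧ x2 ∨ ¬x5 ∨ ¬x4   [absorption]
    = ¬x5 ∨ ¬x4   [absorption]
E2: ¬(¬x4 ∧ ¬x3 ∨ ¬x4)
    = ¬¬x4   [absorption]
    = x4   [double negation]
These differ: at x2=0, x3=0, x4=0, x5=0, E1 = 1 but E2 = 0.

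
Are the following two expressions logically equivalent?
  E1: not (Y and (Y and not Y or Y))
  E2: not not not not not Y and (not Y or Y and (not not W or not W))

Yes

E1: not (Y and (Y and not Y or Y))
    = not (Y and Y)   [complement / identity]
    = not Y   [idempotence]
E2: not not not not not Y and (not Y or Y and (not not W or not W))
    = not not not Y and (not Y or Y and (not not W or not W))   [double negation]
    = not not not Y and (not Y or Y and (W or not W))   [double negation]
    = not not not Y and (not Y or Y)   [complement / identity]
    = not not not Y   [complement / identity]
    = not Y   [double negation]
Both reduce to not Y, so they are equivalent.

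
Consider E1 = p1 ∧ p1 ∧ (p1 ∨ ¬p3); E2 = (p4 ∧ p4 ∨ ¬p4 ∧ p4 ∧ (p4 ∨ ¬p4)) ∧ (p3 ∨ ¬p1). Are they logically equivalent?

E1: p1 ∧ p1 ∧ (p1 ∨ ¬p3)
    = p1 ∧ p1   (absorption)
    = p1   (idempotence)
E2: (p4 ∧ p4 ∨ ¬p4 ∧ p4 ∧ (p4 ∨ ¬p4)) ∧ (p3 ∨ ¬p1)
    = (p4 ∧ p4 ∨ ¬p4 ∧ p4) ∧ (p3 ∨ ¬p1)   (complement / identity)
    = p4 ∧ (p3 ∨ ¬p1)   (distribution)
These differ: at p1=1, p3=0, p4=0, E1 = 1 but E2 = 0.

No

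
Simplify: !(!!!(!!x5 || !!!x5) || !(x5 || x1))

x5 || x1

!(!!!(!!x5 || !!!x5) || !(x5 || x1))
= !(!!(!x5 && !!x5) || !(x5 || x1))   (De Morgan)
= !(!(x5 || !x5) || !(x5 || x1))   (De Morgan)
= (x5 || !x5) && (x5 || x1)   (De Morgan)
= x5 || x1   (complement / identity)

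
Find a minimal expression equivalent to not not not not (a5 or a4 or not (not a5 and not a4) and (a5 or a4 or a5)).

not not not not (a5 or a4 or not (not a5 and not a4) and (a5 or a4 or a5))
= not not not not (a5 or a4 or (a5 or a4) and (a5 or a4 or a5))   (De Morgan)
= not not not not (a5 or a4 or a5 or a4)   (absorption)
= not not not not (a5 or a4)   (idempotence)
= not not (a5 or a4)   (double negation)
= a5 or a4   (double negation)

a5 or a4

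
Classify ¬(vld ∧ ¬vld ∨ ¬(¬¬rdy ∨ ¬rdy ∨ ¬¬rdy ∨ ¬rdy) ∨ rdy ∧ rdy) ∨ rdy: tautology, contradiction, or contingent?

tautology

¬(vld ∧ ¬vld ∨ ¬(¬¬rdy ∨ ¬rdy ∨ ¬¬rdy ∨ ¬rdy) ∨ rdy ∧ rdy) ∨ rdy
= ¬(vld ∧ ¬vld ∨ ¬(¬¬rdy ∨ ¬rdy) ∨ rdy ∧ rdy) ∨ rdy
= ¬(vld ∧ ¬vld ∨ ¬rdy ∧ rdy ∨ rdy ∧ rdy) ∨ rdy
= ¬(¬rdy ∧ rdy ∨ rdy ∧ rdy) ∨ rdy
= ¬rdy ∨ rdy
= True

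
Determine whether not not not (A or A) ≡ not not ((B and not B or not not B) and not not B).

E1: not not not (A or A)
    = not (A or A)   [double negation]
    = not A   [idempotence]
E2: not not ((B and not B or not not B) and not not B)
    = not not (not not B and not not B)   [complement / identity]
    = not not not not B   [idempotence]
    = not not B   [double negation]
    = B   [double negation]
These differ: at A=0, B=0, E1 = 1 but E2 = 0.

No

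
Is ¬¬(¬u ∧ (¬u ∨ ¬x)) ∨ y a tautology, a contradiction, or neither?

neither

¬¬(¬u ∧ (¬u ∨ ¬x)) ∨ y
= ¬u ∧ (¬u ∨ ¬x) ∨ y   [double negation]
= ¬u ∨ y   [absorption]
This depends on u, y, so it is not a constant.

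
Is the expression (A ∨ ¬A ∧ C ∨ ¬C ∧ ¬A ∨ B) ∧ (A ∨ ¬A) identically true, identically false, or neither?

identically true

(A ∨ ¬A ∧ C ∨ ¬C ∧ ¬A ∨ B) ∧ (A ∨ ¬A)
= (A ∨ ¬A ∨ B) ∧ (A ∨ ¬A)
= A ∨ ¬A
= True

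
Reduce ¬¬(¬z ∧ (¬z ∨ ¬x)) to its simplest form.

¬z

¬¬(¬z ∧ (¬z ∨ ¬x))
= ¬z ∧ (¬z ∨ ¬x)   [double negation]
= ¬z   [absorption]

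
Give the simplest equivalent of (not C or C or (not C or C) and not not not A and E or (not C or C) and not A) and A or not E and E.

A

(not C or C or (not C or C) and not not not A and E or (not C or C) and not A) and A or not E and E
= (not C or C or (not C or C) and not A and E or (not C or C) and not A) and A or not E and E   (double negation)
= (not C or C or (not C or C) and not A) and A or not E and E   (absorption)
= (not C or C or (not C or C) and not A) and A   (complement / identity)
= (not C or C) and A   (absorption)
= A   (complement / identity)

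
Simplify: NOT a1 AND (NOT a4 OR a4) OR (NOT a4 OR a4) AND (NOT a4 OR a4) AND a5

NOT a1 AND (NOT a4 OR a4) OR (NOT a4 OR a4) AND (NOT a4 OR a4) AND a5
= NOT a1 AND (NOT a4 OR a4) OR (NOT a4 OR a4) AND a5   [complement / identity]
= (NOT a1 OR a5) AND (NOT a4 OR a4)   [distribution]
= NOT a1 OR a5   [complement / identity]

NOT a1 OR a5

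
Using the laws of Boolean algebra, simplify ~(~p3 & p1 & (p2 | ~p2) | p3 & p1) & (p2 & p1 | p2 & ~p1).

~(~p3 & p1 & (p2 | ~p2) | p3 & p1) & (p2 & p1 | p2 & ~p1)
= ~(~p3 & p1 | p3 & p1) & (p2 & p1 | p2 & ~p1)   (complement / identity)
= ~(~p3 & p1 | p3 & p1) & p2   (distribution)
= ~p1 & p2   (distribution)

~p1 & p2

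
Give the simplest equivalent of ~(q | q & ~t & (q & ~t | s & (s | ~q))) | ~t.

~q | ~t

~(q | q & ~t & (q & ~t | s & (s | ~q))) | ~t
= ~(q | q & ~t & (q & ~t | s)) | ~t   [absorption]
= ~(q | q & ~t) | ~t   [absorption]
= ~q | ~t   [absorption]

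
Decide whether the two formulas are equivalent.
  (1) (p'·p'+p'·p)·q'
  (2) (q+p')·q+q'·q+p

E1: (p'·p'+p'·p)·q'
    = p'·q'
E2: (q+p')·q+q'·q+p
    = (q+p')·q+p
    = q+p
These differ: at p=1, q=1, E1 = 0 but E2 = 1.

No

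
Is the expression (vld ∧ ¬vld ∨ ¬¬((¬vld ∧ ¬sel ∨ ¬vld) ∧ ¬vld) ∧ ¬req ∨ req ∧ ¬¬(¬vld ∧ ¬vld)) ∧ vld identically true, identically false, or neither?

(vld ∧ ¬vld ∨ ¬¬((¬vld ∧ ¬sel ∨ ¬vld) ∧ ¬vld) ∧ ¬req ∨ req ∧ ¬¬(¬vld ∧ ¬vld)) ∧ vld
= (vld ∧ ¬vld ∨ ¬¬(¬vld ∧ ¬vld) ∧ ¬req ∨ req ∧ ¬¬(¬vld ∧ ¬vld)) ∧ vld   [absorption]
= (vld ∧ ¬vld ∨ ¬¬(¬vld ∧ ¬vld)) ∧ vld   [distribution]
= (vld ∧ ¬vld ∨ ¬vld ∧ ¬vld) ∧ vld   [double negation]
= ¬vld ∧ vld   [distribution]
= False   [complement]

identically false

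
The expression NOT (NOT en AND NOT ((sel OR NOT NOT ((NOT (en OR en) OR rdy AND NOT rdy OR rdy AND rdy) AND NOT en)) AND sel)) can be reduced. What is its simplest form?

NOT (NOT en AND NOT ((sel OR NOT NOT ((NOT (en OR en) OR rdy AND NOT rdy OR rdy AND rdy) AND NOT en)) AND sel))
= en OR (sel OR NOT NOT ((NOT (en OR en) OR rdy AND NOT rdy OR rdy AND rdy) AND NOT en)) AND sel   (De Morgan)
= en OR (sel OR NOT NOT ((NOT (en OR en) OR rdy) AND NOT en)) AND sel   (distribution)
= en OR (sel OR NOT NOT ((NOT en OR rdy) AND NOT en)) AND sel   (idempotence)
= en OR (sel OR NOT NOT NOT en) AND sel   (absorption)
= en OR (sel OR NOT en) AND sel   (double negation)
= en OR sel   (absorption)

en OR sel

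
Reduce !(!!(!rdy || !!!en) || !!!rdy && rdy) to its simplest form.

rdy && en

!(!!(!rdy || !!!en) || !!!rdy && rdy)
= !(!!(!rdy || !!!en) || !rdy && rdy)   (double negation)
= !(!!(!rdy || !en) || !rdy && rdy)   (double negation)
= !(!rdy || !en || !rdy && rdy)   (double negation)
= !(!rdy || !en)   (complement / identity)
= rdy && en   (De Morgan)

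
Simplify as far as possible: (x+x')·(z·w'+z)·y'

z·y'

(x+x')·(z·w'+z)·y'
= (z·w'+z)·y'
= z·y'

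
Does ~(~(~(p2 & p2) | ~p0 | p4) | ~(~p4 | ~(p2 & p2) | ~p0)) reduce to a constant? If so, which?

no

~(~(~(p2 & p2) | ~p0 | p4) | ~(~p4 | ~(p2 & p2) | ~p0))
= (~(p2 & p2) | ~p0 | p4) & (~p4 | ~(p2 & p2) | ~p0)   [De Morgan]
= p4 & ~p4 | ~(p2 & p2) | ~p0   [distribution]
= ~(p2 & p2) | ~p0   [complement / identity]
= ~p2 | ~p0   [idempotence]
This depends on p0, p2, so it is not a constant.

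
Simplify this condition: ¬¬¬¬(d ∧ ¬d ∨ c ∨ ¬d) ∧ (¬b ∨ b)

¬¬¬¬(d ∧ ¬d ∨ c ∨ ¬d) ∧ (¬b ∨ b)
= ¬¬¬¬(c ∨ ¬d) ∧ (¬b ∨ b)   (complement / identity)
= ¬¬¬¬(c ∨ ¬d)   (complement / identity)
= ¬¬(c ∨ ¬d)   (double negation)
= c ∨ ¬d   (double negation)

c ∨ ¬d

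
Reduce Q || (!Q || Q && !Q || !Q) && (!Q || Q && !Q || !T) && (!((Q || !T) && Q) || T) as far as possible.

Q || (!Q || Q && !Q || !Q) && (!Q || Q && !Q || !T) && (!((Q || !T) && Q) || T)
= Q || (!Q || Q && !Q || !Q && !T) && (!((Q || !T) && Q) || T)   (distribution)
= Q || (!Q || Q && !Q || !Q && !T) && (!Q || T)   (absorption)
= Q || (!Q || !Q && !T) && (!Q || T)   (complement / identity)
= Q || !Q && (!Q || T)   (absorption)
= Q || !Q   (absorption)
= true   (complement)

true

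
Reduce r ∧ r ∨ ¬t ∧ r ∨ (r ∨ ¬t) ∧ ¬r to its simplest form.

r ∨ ¬t

r ∧ r ∨ ¬t ∧ r ∨ (r ∨ ¬t) ∧ ¬r
= r ∧ (r ∨ ¬t) ∨ (r ∨ ¬t) ∧ ¬r   — distribution
= r ∨ ¬t   — distribution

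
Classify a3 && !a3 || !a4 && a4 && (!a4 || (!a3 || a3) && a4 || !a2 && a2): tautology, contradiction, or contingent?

contradiction

a3 && !a3 || !a4 && a4 && (!a4 || (!a3 || a3) && a4 || !a2 && a2)
= a3 && !a3 || !a4 && a4 && (!a4 || a4 || !a2 && a2)   [complement / identity]
= a3 && !a3 || !a4 && a4 && (!a4 || a4)   [complement / identity]
= !a4 && a4 && (!a4 || a4)   [complement / identity]
= !a4 && a4   [complement / identity]
= false   [complement]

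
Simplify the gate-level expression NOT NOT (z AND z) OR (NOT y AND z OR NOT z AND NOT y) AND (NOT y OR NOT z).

NOT NOT (z AND z) OR (NOT y AND z OR NOT z AND NOT y) AND (NOT y OR NOT z)
= NOT NOT (z AND z) OR NOT y AND (NOT y OR NOT z)
= NOT NOT z OR NOT y AND (NOT y OR NOT z)
= z OR NOT y AND (NOT y OR NOT z)
= z OR NOT y

z OR NOT y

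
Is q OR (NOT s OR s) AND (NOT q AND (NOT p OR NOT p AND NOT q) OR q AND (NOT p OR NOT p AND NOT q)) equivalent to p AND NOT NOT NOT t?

E1: q OR (NOT s OR s) AND (NOT q AND (NOT p OR NOT p AND NOT q) OR q AND (NOT p OR NOT p AND NOT q))
    = q OR NOT q AND (NOT p OR NOT p AND NOT q) OR q AND (NOT p OR NOT p AND NOT q)
    = q OR NOT p OR NOT p AND NOT q
    = q OR NOT p
E2: p AND NOT NOT NOT t
    = p AND NOT t
These differ: at p=0, q=1, s=0, t=1, E1 = 1 but E2 = 0.

No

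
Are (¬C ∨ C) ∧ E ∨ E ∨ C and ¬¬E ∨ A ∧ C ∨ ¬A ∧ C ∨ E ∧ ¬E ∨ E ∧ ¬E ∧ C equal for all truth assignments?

E1: (¬C ∨ C) ∧ E ∨ E ∨ C
    = E ∨ E ∨ C
    = E ∨ C
E2: ¬¬E ∨ A ∧ C ∨ ¬A ∧ C ∨ E ∧ ¬E ∨ E ∧ ¬E ∧ C
    = ¬¬E ∨ A ∧ C ∨ ¬A ∧ C ∨ E ∧ ¬E
    = ¬¬E ∨ C ∨ E ∧ ¬E
    = ¬¬E ∨ C
    = E ∨ C
Both reduce to E ∨ C, so they are equivalent.

Yes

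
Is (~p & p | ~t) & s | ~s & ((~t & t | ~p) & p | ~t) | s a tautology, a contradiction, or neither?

neither

(~p & p | ~t) & s | ~s & ((~t & t | ~p) & p | ~t) | s
= (~p & p | ~t) & s | ~s & (~p & p | ~t) | s   (complement / identity)
= ~p & p | ~t | s   (distribution)
= ~t | s   (complement / identity)
This depends on s, t, so it is not a constant.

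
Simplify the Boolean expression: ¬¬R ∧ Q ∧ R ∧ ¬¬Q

¬¬R ∧ Q ∧ R ∧ ¬¬Q
= ¬¬R ∧ Q ∧ R ∧ Q
= R ∧ Q ∧ R ∧ Q
= R ∧ Q

R ∧ Q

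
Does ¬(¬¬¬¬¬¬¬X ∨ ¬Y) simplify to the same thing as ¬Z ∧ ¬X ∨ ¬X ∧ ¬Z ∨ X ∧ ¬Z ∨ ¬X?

E1: ¬(¬¬¬¬¬¬¬X ∨ ¬Y)
    = ¬(¬¬¬¬¬X ∨ ¬Y)   — double negation
    = ¬(¬¬¬X ∨ ¬Y)   — double negation
    = ¬(¬X ∨ ¬Y)   — double negation
    = X ∧ Y   — De Morgan
E2: ¬Z ∧ ¬X ∨ ¬X ∧ ¬Z ∨ X ∧ ¬Z ∨ ¬X
    = ¬Z ∧ ¬X ∨ ¬Z ∨ ¬X   — distribution
    = ¬Z ∨ ¬X   — absorption
These differ: at X=0, Y=0, Z=0, E1 = 0 but E2 = 1.

No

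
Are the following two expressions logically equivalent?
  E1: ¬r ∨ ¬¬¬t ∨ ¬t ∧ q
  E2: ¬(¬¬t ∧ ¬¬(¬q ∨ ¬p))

E1: ¬r ∨ ¬¬¬t ∨ ¬t ∧ q
    = ¬r ∨ ¬t ∨ ¬t ∧ q   [double negation]
    = ¬r ∨ ¬t   [absorption]
E2: ¬(¬¬t ∧ ¬¬(¬q ∨ ¬p))
    = ¬(¬¬t ∧ ¬(q ∧ p))   [De Morgan]
    = ¬t ∨ q ∧ p   [De Morgan]
These differ: at p=0, q=0, r=0, t=1, E1 = 1 but E2 = 0.

No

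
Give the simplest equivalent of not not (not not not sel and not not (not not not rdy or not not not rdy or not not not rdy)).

not not (not not not sel and not not (not not not rdy or not not not rdy or not not not rdy))
= not not (not not not sel and not not (not not not rdy or not not not rdy))
= not not (not not not sel and not (not not rdy and not not rdy))
= not (not not sel or not not rdy and not not rdy)
= not (not not sel or not not rdy)
= not sel and not rdy

not sel and not rdy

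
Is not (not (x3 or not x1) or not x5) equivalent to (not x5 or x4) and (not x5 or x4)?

No

E1: not (not (x3 or not x1) or not x5)
    = (x3 or not x1) and x5   (De Morgan)
E2: (not x5 or x4) and (not x5 or x4)
    = not x5 or x4   (idempotence)
These differ: at x1=1, x3=0, x4=0, x5=0, E1 = 0 but E2 = 1.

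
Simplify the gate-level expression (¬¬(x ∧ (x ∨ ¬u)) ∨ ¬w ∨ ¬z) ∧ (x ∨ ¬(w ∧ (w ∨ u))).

(¬¬(x ∧ (x ∨ ¬u)) ∨ ¬w ∨ ¬z) ∧ (x ∨ ¬(w ∧ (w ∨ u)))
= (¬¬x ∨ ¬w ∨ ¬z) ∧ (x ∨ ¬(w ∧ (w ∨ u)))
= (¬¬x ∨ ¬w ∨ ¬z) ∧ (x ∨ ¬w)
= (x ∨ ¬w ∨ ¬z) ∧ (x ∨ ¬w)
= x ∨ ¬w

x ∨ ¬w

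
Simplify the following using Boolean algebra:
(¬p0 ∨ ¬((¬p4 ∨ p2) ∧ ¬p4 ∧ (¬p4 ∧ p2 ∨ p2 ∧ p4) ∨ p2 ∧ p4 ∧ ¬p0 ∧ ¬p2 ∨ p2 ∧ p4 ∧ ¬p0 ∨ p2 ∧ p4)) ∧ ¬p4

(¬p0 ∨ ¬p2) ∧ ¬p4

(¬p0 ∨ ¬((¬p4 ∨ p2) ∧ ¬p4 ∧ (¬p4 ∧ p2 ∨ p2 ∧ p4) ∨ p2 ∧ p4 ∧ ¬p0 ∧ ¬p2 ∨ p2 ∧ p4 ∧ ¬p0 ∨ p2 ∧ p4)) ∧ ¬p4
= (¬p0 ∨ ¬((¬p4 ∨ p2) ∧ ¬p4 ∧ (¬p4 ∧ p2 ∨ p2 ∧ p4) ∨ p2 ∧ p4 ∧ ¬p0 ∨ p2 ∧ p4)) ∧ ¬p4   — absorption
= (¬p0 ∨ ¬((¬p4 ∨ p2) ∧ ¬p4 ∧ (¬p4 ∧ p2 ∨ p2 ∧ p4) ∨ p2 ∧ p4)) ∧ ¬p4   — absorption
= (¬p0 ∨ ¬(¬p4 ∧ (¬p4 ∧ p2 ∨ p2 ∧ p4) ∨ p2 ∧ p4)) ∧ ¬p4   — absorption
= (¬p0 ∨ ¬(¬p4 ∧ p2 ∨ p2 ∧ p4)) ∧ ¬p4   — distribution
= (¬p0 ∨ ¬p2) ∧ ¬p4   — distribution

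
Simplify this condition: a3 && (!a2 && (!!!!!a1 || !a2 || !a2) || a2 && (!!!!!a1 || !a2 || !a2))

a3 && (!a1 || !a2)

a3 && (!a2 && (!!!!!a1 || !a2 || !a2) || a2 && (!!!!!a1 || !a2 || !a2))
= a3 && (!!!!!a1 || !a2 || !a2)
= a3 && (!!!!!a1 || !a2)
= a3 && (!!!a1 || !a2)
= a3 && (!a1 || !a2)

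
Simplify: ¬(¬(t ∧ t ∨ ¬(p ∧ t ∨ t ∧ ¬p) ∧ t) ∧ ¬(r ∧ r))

t ∨ r

¬(¬(t ∧ t ∨ ¬(p ∧ t ∨ t ∧ ¬p) ∧ t) ∧ ¬(r ∧ r))
= ¬(¬(t ∧ t ∨ ¬t ∧ t) ∧ ¬(r ∧ r))   — distribution
= ¬(¬t ∧ ¬(r ∧ r))   — distribution
= ¬(¬t ∧ ¬r)   — idempotence
= t ∨ r   — De Morgan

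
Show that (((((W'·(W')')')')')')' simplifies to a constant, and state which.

(((((W'·(W')')')')')')'
= (((W'·(W')')')')'
= ((W+W')')'
= W+W'
= 1

1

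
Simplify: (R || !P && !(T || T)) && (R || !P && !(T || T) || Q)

R || !P && !T

(R || !P && !(T || T)) && (R || !P && !(T || T) || Q)
= R || !P && !(T || T)   [absorption]
= R || !P && !T   [idempotence]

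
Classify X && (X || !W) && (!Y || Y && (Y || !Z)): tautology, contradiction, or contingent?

contingent

X && (X || !W) && (!Y || Y && (Y || !Z))
= X && (X || !W) && (!Y || Y)   [absorption]
= X && (X || !W)   [complement / identity]
= X   [absorption]
This depends on X, so it is not a constant.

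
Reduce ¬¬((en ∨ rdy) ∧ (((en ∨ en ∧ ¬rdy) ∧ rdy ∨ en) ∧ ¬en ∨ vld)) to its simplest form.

(en ∨ rdy) ∧ vld

¬¬((en ∨ rdy) ∧ (((en ∨ en ∧ ¬rdy) ∧ rdy ∨ en) ∧ ¬en ∨ vld))
= ¬¬((en ∨ rdy) ∧ ((en ∧ rdy ∨ en) ∧ ¬en ∨ vld))   (absorption)
= ¬¬((en ∨ rdy) ∧ (en ∧ ¬en ∨ vld))   (absorption)
= ¬¬((en ∨ rdy) ∧ vld)   (complement / identity)
= (en ∨ rdy) ∧ vld   (double negation)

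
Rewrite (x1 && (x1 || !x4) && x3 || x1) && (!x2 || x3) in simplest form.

(x1 && (x1 || !x4) && x3 || x1) && (!x2 || x3)
= (x1 && x3 || x1) && (!x2 || x3)   [absorption]
= x1 && (!x2 || x3)   [absorption]

x1 && (!x2 || x3)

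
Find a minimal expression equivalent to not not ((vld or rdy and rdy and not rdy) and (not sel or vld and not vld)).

not not ((vld or rdy and rdy and not rdy) and (not sel or vld and not vld))
= not not ((vld or rdy and not rdy) and (not sel or vld and not vld))   — idempotence
= not not (vld and (not sel or vld and not vld))   — complement / identity
= not not (vld and not sel)   — complement / identity
= vld and not sel   — double negation

vld and not sel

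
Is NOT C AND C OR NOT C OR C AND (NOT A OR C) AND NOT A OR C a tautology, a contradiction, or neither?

tautology

NOT C AND C OR NOT C OR C AND (NOT A OR C) AND NOT A OR C
= NOT C AND C OR NOT C OR C AND NOT A OR C
= NOT C AND C OR NOT C OR C
= NOT C OR C
= TRUE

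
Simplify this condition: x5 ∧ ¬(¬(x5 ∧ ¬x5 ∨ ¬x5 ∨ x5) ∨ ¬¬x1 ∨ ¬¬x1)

x5 ∧ ¬x1

x5 ∧ ¬(¬(x5 ∧ ¬x5 ∨ ¬x5 ∨ x5) ∨ ¬¬x1 ∨ ¬¬x1)
= x5 ∧ ¬(¬(x5 ∧ ¬x5 ∨ ¬x5 ∨ x5) ∨ ¬¬x1)   — idempotence
= x5 ∧ ¬(¬(¬x5 ∨ x5) ∨ ¬¬x1)   — complement / identity
= x5 ∧ (¬x5 ∨ x5) ∧ ¬x1   — De Morgan
= x5 ∧ ¬x1   — complement / identity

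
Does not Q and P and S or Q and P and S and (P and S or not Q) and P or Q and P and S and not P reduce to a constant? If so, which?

not Q and P and S or Q and P and S and (P and S or not Q) and P or Q and P and S and not P
= not Q and P and S or Q and P and S and P or Q and P and S and not P
= not Q and P and S or Q and P and S
= P and S
This depends on P, S, so it is not a constant.

no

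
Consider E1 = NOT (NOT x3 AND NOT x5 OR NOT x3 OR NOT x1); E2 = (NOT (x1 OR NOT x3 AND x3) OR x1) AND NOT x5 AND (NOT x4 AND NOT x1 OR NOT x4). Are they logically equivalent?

No

E1: NOT (NOT x3 AND NOT x5 OR NOT x3 OR NOT x1)
    = NOT (NOT x3 OR NOT x1)
    = x3 AND x1
E2: (NOT (x1 OR NOT x3 AND x3) OR x1) AND NOT x5 AND (NOT x4 AND NOT x1 OR NOT x4)
    = (NOT x1 OR x1) AND NOT x5 AND (NOT x4 AND NOT x1 OR NOT x4)
    = (NOT x1 OR x1) AND NOT x5 AND NOT x4
    = NOT x5 AND NOT x4
These differ: at x1=0, x3=1, x4=0, x5=0, E1 = 0 but E2 = 1.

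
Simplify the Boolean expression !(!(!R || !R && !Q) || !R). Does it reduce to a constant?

false

!(!(!R || !R && !Q) || !R)
= (!R || !R && !Q) && R   (De Morgan)
= !R && R   (absorption)
= false   (complement)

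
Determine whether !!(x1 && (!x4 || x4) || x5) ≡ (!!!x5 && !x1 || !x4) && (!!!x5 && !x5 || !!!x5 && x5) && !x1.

E1: !!(x1 && (!x4 || x4) || x5)
    = x1 && (!x4 || x4) || x5   — double negation
    = x1 || x5   — complement / identity
E2: (!!!x5 && !x1 || !x4) && (!!!x5 && !x5 || !!!x5 && x5) && !x1
    = (!!!x5 && !x1 || !x4) && !!!x5 && !x1   — distribution
    = !!!x5 && !x1   — absorption
    = !x5 && !x1   — double negation
These differ: at x1=1, x4=0, x5=1, E1 = 1 but E2 = 0.

No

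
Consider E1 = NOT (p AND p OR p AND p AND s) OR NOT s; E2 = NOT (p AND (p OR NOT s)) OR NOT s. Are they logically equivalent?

Yes

E1: NOT (p AND p OR p AND p AND s) OR NOT s
    = NOT (p AND p) OR NOT s
    = NOT p OR NOT s
E2: NOT (p AND (p OR NOT s)) OR NOT s
    = NOT p OR NOT s
Both reduce to NOT p OR NOT s, so they are equivalent.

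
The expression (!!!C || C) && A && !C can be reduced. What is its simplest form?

A && !C

(!!!C || C) && A && !C
= (!C || C) && A && !C   [double negation]
= A && !C   [complement / identity]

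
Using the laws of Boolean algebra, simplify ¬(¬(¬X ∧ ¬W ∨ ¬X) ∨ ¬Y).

¬X ∧ Y

¬(¬(¬X ∧ ¬W ∨ ¬X) ∨ ¬Y)
= (¬X ∧ ¬W ∨ ¬X) ∧ Y
= ¬X ∧ Y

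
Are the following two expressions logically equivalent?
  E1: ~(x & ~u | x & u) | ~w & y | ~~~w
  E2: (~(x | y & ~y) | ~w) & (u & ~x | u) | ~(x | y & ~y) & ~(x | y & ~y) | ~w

E1: ~(x & ~u | x & u) | ~w & y | ~~~w
    = ~x | ~w & y | ~~~w   (distribution)
    = ~x | ~w & y | ~w   (double negation)
    = ~x | ~w   (absorption)
E2: (~(x | y & ~y) | ~w) & (u & ~x | u) | ~(x | y & ~y) & ~(x | y & ~y) | ~w
    = (~(x | y & ~y) | ~w) & u | ~(x | y & ~y) & ~(x | y & ~y) | ~w   (absorption)
    = (~(x | y & ~y) | ~w) & u | ~(x | y & ~y) | ~w   (idempotence)
    = ~(x | y & ~y) | ~w   (absorption)
    = ~x | ~w   (complement / identity)
Both reduce to ~x | ~w, so they are equivalent.

Yes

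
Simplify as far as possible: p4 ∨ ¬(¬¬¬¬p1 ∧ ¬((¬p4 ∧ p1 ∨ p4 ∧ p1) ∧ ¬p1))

p4 ∨ ¬p1

p4 ∨ ¬(¬¬¬¬p1 ∧ ¬((¬p4 ∧ p1 ∨ p4 ∧ p1) ∧ ¬p1))
= p4 ∨ ¬¬¬p1 ∨ (¬p4 ∧ p1 ∨ p4 ∧ p1) ∧ ¬p1   — De Morgan
= p4 ∨ ¬¬¬p1 ∨ p1 ∧ ¬p1   — distribution
= p4 ∨ ¬¬¬p1   — complement / identity
= p4 ∨ ¬p1   — double negation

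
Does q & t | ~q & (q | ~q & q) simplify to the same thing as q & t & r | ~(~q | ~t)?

E1: q & t | ~q & (q | ~q & q)
    = q & t | ~q & q   (complement / identity)
    = q & t   (complement / identity)
E2: q & t & r | ~(~q | ~t)
    = q & t & r | q & t   (De Morgan)
    = q & t   (absorption)
Both reduce to q & t, so they are equivalent.

Yes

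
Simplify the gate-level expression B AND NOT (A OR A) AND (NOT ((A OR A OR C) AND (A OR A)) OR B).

B AND NOT A

B AND NOT (A OR A) AND (NOT ((A OR A OR C) AND (A OR A)) OR B)
= B AND NOT (A OR A) AND (NOT (A OR A) OR B)   — absorption
= B AND NOT (A OR A)   — absorption
= B AND NOT A   — idempotence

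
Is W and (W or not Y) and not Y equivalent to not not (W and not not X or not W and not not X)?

No

E1: W and (W or not Y) and not Y
    = W and not Y   — absorption
E2: not not (W and not not X or not W and not not X)
    = not not not not X   — distribution
    = not not X   — double negation
    = X   — double negation
These differ: at W=0, X=1, Y=0, E1 = 0 but E2 = 1.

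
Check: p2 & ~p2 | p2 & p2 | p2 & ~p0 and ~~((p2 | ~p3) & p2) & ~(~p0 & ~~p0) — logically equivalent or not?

E1: p2 & ~p2 | p2 & p2 | p2 & ~p0
    = p2 | p2 & ~p0   (distribution)
    = p2   (absorption)
E2: ~~((p2 | ~p3) & p2) & ~(~p0 & ~~p0)
    = ~~((p2 | ~p3) & p2) & (p0 | ~p0)   (De Morgan)
    = ~~p2 & (p0 | ~p0)   (absorption)
    = ~~p2   (complement / identity)
    = p2   (double negation)
Both reduce to p2, so they are equivalent.

Yes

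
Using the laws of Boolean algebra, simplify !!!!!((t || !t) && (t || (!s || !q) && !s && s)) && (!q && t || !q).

!t && !q

!!!!!((t || !t) && (t || (!s || !q) && !s && s)) && (!q && t || !q)
= !!!!!(t || (!s || !q) && !s && s) && (!q && t || !q)
= !!!(t || (!s || !q) && !s && s) && (!q && t || !q)
= !!!(t || !s && s) && (!q && t || !q)
= !!!(t || !s && s) && !q
= !!!t && !q
= !t && !q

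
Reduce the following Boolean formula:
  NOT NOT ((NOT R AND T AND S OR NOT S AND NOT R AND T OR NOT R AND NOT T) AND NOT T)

NOT R AND NOT T

NOT NOT ((NOT R AND T AND S OR NOT S AND NOT R AND T OR NOT R AND NOT T) AND NOT T)
= NOT NOT ((NOT R AND T OR NOT R AND NOT T) AND NOT T)   [distribution]
= (NOT R AND T OR NOT R AND NOT T) AND NOT T   [double negation]
= NOT R AND NOT T   [distribution]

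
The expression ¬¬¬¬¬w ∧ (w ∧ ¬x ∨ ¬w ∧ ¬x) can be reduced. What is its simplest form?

¬w ∧ ¬x

¬¬¬¬¬w ∧ (w ∧ ¬x ∨ ¬w ∧ ¬x)
= ¬¬¬¬¬w ∧ ¬x   (distribution)
= ¬¬¬w ∧ ¬x   (double negation)
= ¬w ∧ ¬x   (double negation)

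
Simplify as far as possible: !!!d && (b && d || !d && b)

!d && b

!!!d && (b && d || !d && b)
= !d && (b && d || !d && b)   — double negation
= !d && b   — distribution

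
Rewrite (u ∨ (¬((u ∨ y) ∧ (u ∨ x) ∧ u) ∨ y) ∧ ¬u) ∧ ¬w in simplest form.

(u ∨ (¬((u ∨ y) ∧ (u ∨ x) ∧ u) ∨ y) ∧ ¬u) ∧ ¬w
= (u ∨ (¬((u ∨ y) ∧ u) ∨ y) ∧ ¬u) ∧ ¬w   [absorption]
= (u ∨ (¬u ∨ y) ∧ ¬u) ∧ ¬w   [absorption]
= (u ∨ ¬u) ∧ ¬w   [absorption]
= ¬w   [complement / identity]

¬w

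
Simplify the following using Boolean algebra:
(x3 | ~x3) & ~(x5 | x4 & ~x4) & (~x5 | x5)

~x5

(x3 | ~x3) & ~(x5 | x4 & ~x4) & (~x5 | x5)
= (x3 | ~x3) & ~(x5 | x4 & ~x4)   (complement / identity)
= (x3 | ~x3) & ~x5   (complement / identity)
= ~x5   (complement / identity)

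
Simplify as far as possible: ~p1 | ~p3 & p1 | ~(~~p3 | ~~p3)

~p1 | ~p3

~p1 | ~p3 & p1 | ~(~~p3 | ~~p3)
= ~p1 | ~p3 & p1 | ~~~p3   [idempotence]
= ~p1 | ~p3 & p1 | ~p3   [double negation]
= ~p1 | ~p3   [absorption]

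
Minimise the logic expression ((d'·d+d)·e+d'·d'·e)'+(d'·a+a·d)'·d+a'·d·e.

((d'·d+d)·e+d'·d'·e)'+(d'·a+a·d)'·d+a'·d·e
= ((d'·d+d)·e+d'·d'·e)'+a'·d+a'·d·e
= (d·e+d'·d'·e)'+a'·d+a'·d·e
= (d·e+d'·d'·e)'+a'·d
= (d·e+d'·e)'+a'·d
= e'+a'·d

e'+a'·d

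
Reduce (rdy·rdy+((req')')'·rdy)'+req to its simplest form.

rdy'+req

(rdy·rdy+((req')')'·rdy)'+req
= (rdy·(rdy+((req')')'))'+req   (distribution)
= (rdy·(rdy+req'))'+req   (double negation)
= rdy'+req   (absorption)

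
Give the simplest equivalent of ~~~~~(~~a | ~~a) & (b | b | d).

~a & (b | d)

~~~~~(~~a | ~~a) & (b | b | d)
= ~~~~~(~~a | ~~a) & (b | d)   (idempotence)
= ~~~(~~a | ~~a) & (b | d)   (double negation)
= ~~(~a & ~a) & (b | d)   (De Morgan)
= ~(a | a) & (b | d)   (De Morgan)
= ~a & (b | d)   (idempotence)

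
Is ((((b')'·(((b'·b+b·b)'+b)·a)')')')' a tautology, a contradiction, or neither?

((((b')'·(((b'·b+b·b)'+b)·a)')')')'
= ((b')'·(((b'·b+b·b)'+b)·a)')'   (double negation)
= b'+((b'·b+b·b)'+b)·a   (De Morgan)
= b'+(b'+b)·a   (distribution)
= b'+a   (complement / identity)
This depends on a, b, so it is not a constant.

neither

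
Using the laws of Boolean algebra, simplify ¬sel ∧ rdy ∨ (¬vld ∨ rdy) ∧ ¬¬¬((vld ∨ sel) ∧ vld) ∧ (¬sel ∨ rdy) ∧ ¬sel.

¬sel ∧ rdy ∨ (¬vld ∨ rdy) ∧ ¬¬¬((vld ∨ sel) ∧ vld) ∧ (¬sel ∨ rdy) ∧ ¬sel
= ¬sel ∧ rdy ∨ (¬vld ∨ rdy) ∧ ¬((vld ∨ sel) ∧ vld) ∧ (¬sel ∨ rdy) ∧ ¬sel   [double negation]
= ¬sel ∧ rdy ∨ (¬vld ∨ rdy) ∧ ¬vld ∧ (¬sel ∨ rdy) ∧ ¬sel   [absorption]
= ¬sel ∧ rdy ∨ (¬vld ∨ rdy) ∧ ¬vld ∧ ¬sel   [absorption]
= ¬sel ∧ rdy ∨ ¬vld ∧ ¬sel   [absorption]
= (rdy ∨ ¬vld) ∧ ¬sel   [distribution]

(rdy ∨ ¬vld) ∧ ¬sel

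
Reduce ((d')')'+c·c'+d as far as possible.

((d')')'+c·c'+d
= ((d')')'+d   [complement / identity]
= d'+d   [double negation]
= 1   [complement]

1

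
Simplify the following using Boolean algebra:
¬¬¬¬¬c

¬¬¬¬¬c
= ¬¬¬c   [double negation]
= ¬c   [double negation]

¬c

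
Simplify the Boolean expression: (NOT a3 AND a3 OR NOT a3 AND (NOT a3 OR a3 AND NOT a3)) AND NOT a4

(NOT a3 AND a3 OR NOT a3 AND (NOT a3 OR a3 AND NOT a3)) AND NOT a4
= (NOT a3 AND a3 OR NOT a3 AND NOT a3) AND NOT a4   [complement / identity]
= NOT a3 AND NOT a4   [distribution]

NOT a3 AND NOT a4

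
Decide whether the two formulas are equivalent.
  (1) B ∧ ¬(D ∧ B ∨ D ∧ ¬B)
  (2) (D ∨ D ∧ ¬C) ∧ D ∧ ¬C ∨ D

No

E1: B ∧ ¬(D ∧ B ∨ D ∧ ¬B)
    = B ∧ ¬D   — distribution
E2: (D ∨ D ∧ ¬C) ∧ D ∧ ¬C ∨ D
    = D ∧ D ∧ ¬C ∨ D   — absorption
    = D ∧ ¬C ∨ D   — idempotence
    = D   — absorption
These differ: at B=1, C=0, D=0, E1 = 1 but E2 = 0.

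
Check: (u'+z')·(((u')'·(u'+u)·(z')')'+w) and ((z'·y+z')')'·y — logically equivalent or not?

E1: (u'+z')·(((u')'·(u'+u)·(z')')'+w)
    = (u'+z')·(((u')'·(z')')'+w)   — complement / identity
    = (u'+z')·(u'+z'+w)   — De Morgan
    = u'+z'   — absorption
E2: ((z'·y+z')')'·y
    = ((z')')'·y   — absorption
    = z'·y   — double negation
These differ: at u=0, w=1, y=0, z=0, E1 = 1 but E2 = 0.

No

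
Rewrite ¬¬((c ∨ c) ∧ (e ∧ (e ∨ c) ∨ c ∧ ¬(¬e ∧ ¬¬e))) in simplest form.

¬¬((c ∨ c) ∧ (e ∧ (e ∨ c) ∨ c ∧ ¬(¬e ∧ ¬¬e)))
= ¬¬((c ∨ c) ∧ (e ∧ (e ∨ c) ∨ c ∧ (e ∨ ¬e)))   [De Morgan]
= ¬¬((c ∨ c) ∧ (e ∨ c ∧ (e ∨ ¬e)))   [absorption]
= ¬¬((c ∨ c) ∧ (e ∨ c))   [complement / identity]
= ¬¬(c ∧ e ∨ c)   [distribution]
= ¬¬c   [absorption]
= c   [double negation]

c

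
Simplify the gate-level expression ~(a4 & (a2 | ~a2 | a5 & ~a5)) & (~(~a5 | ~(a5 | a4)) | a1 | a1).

~a4 & (a5 | a1)

~(a4 & (a2 | ~a2 | a5 & ~a5)) & (~(~a5 | ~(a5 | a4)) | a1 | a1)
= ~(a4 & (a2 | ~a2 | a5 & ~a5)) & (~(~a5 | ~(a5 | a4)) | a1)   (idempotence)
= ~(a4 & (a2 | ~a2 | a5 & ~a5)) & (a5 & (a5 | a4) | a1)   (De Morgan)
= ~(a4 & (a2 | ~a2)) & (a5 & (a5 | a4) | a1)   (complement / identity)
= ~a4 & (a5 & (a5 | a4) | a1)   (complement / identity)
= ~a4 & (a5 | a1)   (absorption)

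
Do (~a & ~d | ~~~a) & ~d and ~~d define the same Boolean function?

E1: (~a & ~d | ~~~a) & ~d
    = (~a & ~d | ~a) & ~d
    = ~a & ~d
E2: ~~d
    = d
These differ: at a=0, d=1, E1 = 0 but E2 = 1.

No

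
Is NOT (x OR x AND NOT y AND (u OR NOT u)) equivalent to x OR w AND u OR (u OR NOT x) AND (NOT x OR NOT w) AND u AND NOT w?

No

E1: NOT (x OR x AND NOT y AND (u OR NOT u))
    = NOT (x OR x AND NOT y)   [complement / identity]
    = NOT x   [absorption]
E2: x OR w AND u OR (u OR NOT x) AND (NOT x OR NOT w) AND u AND NOT w
    = x OR w AND u OR (u AND NOT w OR NOT x) AND u AND NOT w   [distribution]
    = x OR w AND u OR u AND NOT w   [absorption]
    = x OR u   [distribution]
These differ: at u=1, w=0, x=1, y=1, E1 = 0 but E2 = 1.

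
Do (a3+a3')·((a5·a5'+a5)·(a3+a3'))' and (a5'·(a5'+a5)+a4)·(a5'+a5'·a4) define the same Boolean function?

Yes

E1: (a3+a3')·((a5·a5'+a5)·(a3+a3'))'
    = (a3+a3')·(a5·a5'+a5)'   — complement / identity
    = (a5·a5'+a5)'   — complement / identity
    = a5'   — complement / identity
E2: (a5'·(a5'+a5)+a4)·(a5'+a5'·a4)
    = (a5'+a4)·(a5'+a5'·a4)   — complement / identity
    = (a5'+a4)·a5'   — absorption
    = a5'   — absorption
Both reduce to a5', so they are equivalent.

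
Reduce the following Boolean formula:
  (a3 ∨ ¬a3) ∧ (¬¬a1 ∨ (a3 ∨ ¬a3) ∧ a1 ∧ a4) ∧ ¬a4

a1 ∧ ¬a4

(a3 ∨ ¬a3) ∧ (¬¬a1 ∨ (a3 ∨ ¬a3) ∧ a1 ∧ a4) ∧ ¬a4
= (a3 ∨ ¬a3) ∧ (¬¬a1 ∨ a1 ∧ a4) ∧ ¬a4
= (a3 ∨ ¬a3) ∧ (a1 ∨ a1 ∧ a4) ∧ ¬a4
= (a3 ∨ ¬a3) ∧ a1 ∧ ¬a4
= a1 ∧ ¬a4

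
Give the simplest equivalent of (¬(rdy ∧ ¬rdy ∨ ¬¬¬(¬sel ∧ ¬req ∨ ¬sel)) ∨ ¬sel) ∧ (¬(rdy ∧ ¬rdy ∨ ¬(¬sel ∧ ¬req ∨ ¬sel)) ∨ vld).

¬sel

(¬(rdy ∧ ¬rdy ∨ ¬¬¬(¬sel ∧ ¬req ∨ ¬sel)) ∨ ¬sel) ∧ (¬(rdy ∧ ¬rdy ∨ ¬(¬sel ∧ ¬req ∨ ¬sel)) ∨ vld)
= (¬(rdy ∧ ¬rdy ∨ ¬(¬sel ∧ ¬req ∨ ¬sel)) ∨ ¬sel) ∧ (¬(rdy ∧ ¬rdy ∨ ¬(¬sel ∧ ¬req ∨ ¬sel)) ∨ vld)
= ¬(rdy ∧ ¬rdy ∨ ¬(¬sel ∧ ¬req ∨ ¬sel)) ∨ ¬sel ∧ vld
= ¬(rdy ∧ ¬rdy ∨ ¬¬sel) ∨ ¬sel ∧ vld
= ¬¬¬sel ∨ ¬sel ∧ vld
= ¬sel ∨ ¬sel ∧ vld
= ¬sel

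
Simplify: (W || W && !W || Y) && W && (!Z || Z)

W

(W || W && !W || Y) && W && (!Z || Z)
= (W || Y) && W && (!Z || Z)
= (W || Y) && W
= W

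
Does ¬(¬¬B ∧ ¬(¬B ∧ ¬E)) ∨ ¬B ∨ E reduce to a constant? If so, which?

no

¬(¬¬B ∧ ¬(¬B ∧ ¬E)) ∨ ¬B ∨ E
= ¬B ∨ ¬B ∧ ¬E ∨ ¬B ∨ E   (De Morgan)
= ¬B ∨ ¬B ∨ E   (absorption)
= ¬B ∨ E   (idempotence)
This depends on B, E, so it is not a constant.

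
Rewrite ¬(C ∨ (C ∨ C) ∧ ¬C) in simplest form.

¬(C ∨ (C ∨ C) ∧ ¬C)
= ¬(C ∨ C ∧ ¬C)   (idempotence)
= ¬C   (complement / identity)

¬C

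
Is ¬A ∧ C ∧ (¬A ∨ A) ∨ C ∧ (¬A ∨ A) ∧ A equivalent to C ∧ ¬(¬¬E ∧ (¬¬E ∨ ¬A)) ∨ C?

Yes

E1: ¬A ∧ C ∧ (¬A ∨ A) ∨ C ∧ (¬A ∨ A) ∧ A
    = C ∧ (¬A ∨ A)   (distribution)
    = C   (complement / identity)
E2: C ∧ ¬(¬¬E ∧ (¬¬E ∨ ¬A)) ∨ C
    = C ∧ ¬¬¬E ∨ C   (absorption)
    = C ∧ ¬E ∨ C   (double negation)
    = C   (absorption)
Both reduce to C, so they are equivalent.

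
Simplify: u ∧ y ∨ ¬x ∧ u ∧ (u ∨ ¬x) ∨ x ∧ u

u

u ∧ y ∨ ¬x ∧ u ∧ (u ∨ ¬x) ∨ x ∧ u
= u ∧ y ∨ ¬x ∧ u ∨ x ∧ u
= u ∧ y ∨ u
= u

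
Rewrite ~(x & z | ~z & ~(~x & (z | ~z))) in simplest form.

~(x & z | ~z & ~(~x & (z | ~z)))
= ~(x & z | ~z & ~~x)   [complement / identity]
= ~(x & z | ~z & x)   [double negation]
= ~x   [distribution]

~x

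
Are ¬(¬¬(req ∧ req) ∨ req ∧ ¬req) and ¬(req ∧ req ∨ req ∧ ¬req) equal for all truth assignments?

E1: ¬(¬¬(req ∧ req) ∨ req ∧ ¬req)
    = ¬(req ∧ req ∨ req ∧ ¬req)   [double negation]
    = ¬req   [distribution]
E2: ¬(req ∧ req ∨ req ∧ ¬req)
    = ¬req   [distribution]
Both reduce to ¬req, so they are equivalent.

Yes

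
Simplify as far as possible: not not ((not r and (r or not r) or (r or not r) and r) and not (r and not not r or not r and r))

not r

not not ((not r and (r or not r) or (r or not r) and r) and not (r and not not r or not r and r))
= not not ((r or not r) and not (r and not not r or not r and r))   [distribution]
= not not ((r or not r) and not (r and r or not r and r))   [double negation]
= not not ((r or not r) and not r)   [distribution]
= (r or not r) and not r   [double negation]
= not r   [complement / identity]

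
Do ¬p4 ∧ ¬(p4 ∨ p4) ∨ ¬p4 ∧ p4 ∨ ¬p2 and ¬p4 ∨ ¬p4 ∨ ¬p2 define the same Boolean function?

E1: ¬p4 ∧ ¬(p4 ∨ p4) ∨ ¬p4 ∧ p4 ∨ ¬p2
    = ¬p4 ∧ ¬p4 ∨ ¬p4 ∧ p4 ∨ ¬p2
    = ¬p4 ∨ ¬p2
E2: ¬p4 ∨ ¬p4 ∨ ¬p2
    = ¬p4 ∨ ¬p2
Both reduce to ¬p4 ∨ ¬p2, so they are equivalent.

Yes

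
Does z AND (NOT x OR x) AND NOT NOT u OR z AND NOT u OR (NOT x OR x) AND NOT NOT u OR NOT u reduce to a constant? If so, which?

yes, True

z AND (NOT x OR x) AND NOT NOT u OR z AND NOT u OR (NOT x OR x) AND NOT NOT u OR NOT u
= ((NOT x OR x) AND NOT NOT u OR NOT u) AND z OR (NOT x OR x) AND NOT NOT u OR NOT u   [distribution]
= (NOT x OR x) AND NOT NOT u OR NOT u   [absorption]
= NOT NOT u OR NOT u   [complement / identity]
= u OR NOT u   [double negation]
= TRUE   [complement]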